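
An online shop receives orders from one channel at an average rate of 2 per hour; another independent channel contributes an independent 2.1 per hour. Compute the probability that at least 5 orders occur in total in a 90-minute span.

0.7345

Independent Poisson processes superpose: combined rate λ = 2 + 2.1 = 4.1 per hour.
Over the interval, μ = 4.1 × 1.5 = 6.15 (a 90-minute span = 1.5 hours).
P(N ≥ 5) = 1 − P(N ≤ 4) ≈ 0.7345.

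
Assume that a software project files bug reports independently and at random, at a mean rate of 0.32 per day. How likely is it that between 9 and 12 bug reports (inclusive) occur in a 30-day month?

0.4483

Over the interval, μ = 0.32 × 30 = 9.6 (a 30-day month = 30 days).
P(9 ≤ N ≤ 12) = Σ_{j=9}^{12} e^(−9.6) · 9.6^j/j! ≈ 0.4483.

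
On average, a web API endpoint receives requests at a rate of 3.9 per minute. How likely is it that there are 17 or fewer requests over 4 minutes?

Over the interval, μ = 3.9 × 4 = 15.6 (4 minutes).
P(N ≤ 17) = Σ_{j=0}^{17} e^(−μ) μ^j/j! ≈ 0.6962.

0.6962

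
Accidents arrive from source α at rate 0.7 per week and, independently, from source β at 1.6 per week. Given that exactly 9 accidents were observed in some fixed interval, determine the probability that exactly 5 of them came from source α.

Given the total, each event is independently from source α with probability p = λ_α/(λ_α+λ_β) = 0.7/2.3 ≈ 0.3043.
So K ~ Binomial(9, 0.7/2.3): P(K = 5) = C(9,5) · (0.7/2.3)^5 · (1.6/2.3)^4 ≈ 0.0771.

0.0771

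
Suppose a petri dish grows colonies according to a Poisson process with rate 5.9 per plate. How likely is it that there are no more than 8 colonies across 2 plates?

Over the interval, μ = 5.9 × 2 = 11.8 (2 plates).
P(N ≤ 8) = Σ_{j=0}^{8} e^(−μ) μ^j/j! ≈ 0.1686.

0.1686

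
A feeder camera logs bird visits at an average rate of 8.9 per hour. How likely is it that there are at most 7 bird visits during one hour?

0.3357

With mean μ = 8.9 per hour,
P(N ≤ 7) = Σ_{j=0}^{7} e^(−μ) μ^j/j! ≈ 0.3357.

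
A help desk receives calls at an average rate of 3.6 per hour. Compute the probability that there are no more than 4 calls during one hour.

With mean μ = 3.6 per hour,
P(N ≤ 4) = Σ_{j=0}^{4} e^(−μ) μ^j/j! ≈ 0.7064.

0.7064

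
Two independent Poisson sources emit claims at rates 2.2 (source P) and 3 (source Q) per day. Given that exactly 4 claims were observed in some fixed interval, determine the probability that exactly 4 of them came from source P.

Given the total, each event is independently from source P with probability p = λ_P/(λ_P+λ_Q) = 2.2/5.2 ≈ 0.4231.
So K ~ Binomial(4, 2.2/5.2): P(K = 4) = C(4,4) · (2.2/5.2)^4 · (3/5.2)^0 ≈ 0.0320.

0.0320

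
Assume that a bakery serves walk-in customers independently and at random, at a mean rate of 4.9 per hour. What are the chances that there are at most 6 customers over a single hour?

With mean μ = 4.9 per hour,
P(N ≤ 6) = Σ_{j=0}^{6} e^(−μ) μ^j/j! ≈ 0.7767.

0.7767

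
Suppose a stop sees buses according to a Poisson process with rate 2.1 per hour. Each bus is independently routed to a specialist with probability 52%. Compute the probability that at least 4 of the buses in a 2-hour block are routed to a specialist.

0.1775

Thinning: the buses that are routed to a specialist themselves form a Poisson process with rate 0.52 × 2.1 = 1.092 per hour.
Over the interval, μ = 1.092 × 2 = 2.184 (a 2-hour block = 2 hours).
P(N ≥ 4) = 1 − P(N ≤ 3) ≈ 0.1775.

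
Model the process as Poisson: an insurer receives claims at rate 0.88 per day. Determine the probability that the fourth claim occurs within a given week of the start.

Over the interval, μ = 0.88 × 7 = 6.16 (a week = 7 days).
The fourth arrival falls in the interval iff at least 4 events occur there: P(S_4 ≤ t) = P(N ≥ 4) = 1 − P(N ≤ 3) ≈ 0.8625.

0.8625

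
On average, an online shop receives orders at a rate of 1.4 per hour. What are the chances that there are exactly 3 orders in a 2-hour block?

0.2225

Over the interval, μ = 1.4 × 2 = 2.8 (a 2-hour block = 2 hours).
P(N = 3) = e^(−μ) μ^3/3! = e^(−2.8) · 2.8^3/6 ≈ 0.2225.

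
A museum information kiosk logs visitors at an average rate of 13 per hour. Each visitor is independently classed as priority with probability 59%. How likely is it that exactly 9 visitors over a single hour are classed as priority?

Thinning: the visitors that are classed as priority themselves form a Poisson process with rate 0.59 × 13 = 7.67 per hour.
So μ = 7.67.
P(N = 9) = e^(−7.67) · 7.67^9/9! ≈ 0.1181.

0.1181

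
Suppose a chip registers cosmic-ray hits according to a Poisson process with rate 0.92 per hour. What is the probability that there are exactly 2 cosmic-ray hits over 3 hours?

0.2411

Over the interval, μ = 0.92 × 3 = 2.76 (3 hours).
P(N = 2) = e^(−μ) μ^2/2! = e^(−2.76) · 2.76^2/2 ≈ 0.2411.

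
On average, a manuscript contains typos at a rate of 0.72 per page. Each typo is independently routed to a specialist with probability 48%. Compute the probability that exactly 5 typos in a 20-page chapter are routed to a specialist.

0.1309

Thinning: the typos that are routed to a specialist themselves form a Poisson process with rate 0.48 × 0.72 = 0.3456 per page.
Over the interval, μ = 0.3456 × 20 = 6.912 (a 20-page chapter = 20 pages).
P(N = 5) = e^(−6.912) · 6.912^5/5! ≈ 0.1309.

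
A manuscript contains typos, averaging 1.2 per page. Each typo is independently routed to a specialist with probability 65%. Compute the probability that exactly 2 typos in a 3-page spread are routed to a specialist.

Thinning: the typos that are routed to a specialist themselves form a Poisson process with rate 0.65 × 1.2 = 0.78 per page.
Over the interval, μ = 0.78 × 3 = 2.34 (a 3-page spread = 3 pages).
P(N = 2) = e^(−2.34) · 2.34^2/2! ≈ 0.2637.

0.2637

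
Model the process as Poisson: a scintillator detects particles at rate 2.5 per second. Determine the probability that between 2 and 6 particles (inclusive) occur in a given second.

0.6985

With mean μ = 2.5 per second,
P(2 ≤ N ≤ 6) = Σ_{j=2}^{6} e^(−2.5) · 2.5^j/j! ≈ 0.6985.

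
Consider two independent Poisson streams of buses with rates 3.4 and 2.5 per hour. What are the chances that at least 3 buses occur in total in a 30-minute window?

Independent Poisson processes superpose: combined rate λ = 3.4 + 2.5 = 5.9 per hour.
Over the interval, μ = 5.9 × 0.5 = 2.95 (a 30-minute window = 0.5 hours).
P(N ≥ 3) = 1 − P(N ≤ 2) ≈ 0.5655.

0.5655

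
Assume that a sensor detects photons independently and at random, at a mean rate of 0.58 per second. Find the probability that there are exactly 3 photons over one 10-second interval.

0.0985

Over the interval, μ = 0.58 × 10 = 5.8 (a 10-second interval = 10 seconds).
P(N = 3) = e^(−μ) μ^3/3! = e^(−5.8) · 5.8^3/6 ≈ 0.0985.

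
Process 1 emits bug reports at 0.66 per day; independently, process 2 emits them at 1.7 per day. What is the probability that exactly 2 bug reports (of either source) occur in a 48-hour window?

0.0993

Independent Poisson processes superpose: combined rate λ = 0.66 + 1.7 = 2.36 per day.
Over the interval, μ = 2.36 × 2 = 4.72 (a 48-hour window = 2 days).
P(N = 2) = e^(−4.72) · 4.72^2/2! ≈ 0.0993.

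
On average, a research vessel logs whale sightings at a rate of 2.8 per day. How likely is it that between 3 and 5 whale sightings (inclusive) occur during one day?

With mean μ = 2.8 per day,
P(3 ≤ N ≤ 5) = Σ_{j=3}^{5} e^(−2.8) · 2.8^j/j! ≈ 0.4654.

0.4654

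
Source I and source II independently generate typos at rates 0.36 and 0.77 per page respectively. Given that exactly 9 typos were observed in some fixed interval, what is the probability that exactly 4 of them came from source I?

Given the total, each event is independently from source I with probability p = λ_I/(λ_I+λ_II) = 0.36/1.13 ≈ 0.3186.
So K ~ Binomial(9, 0.36/1.13): P(K = 4) = C(9,4) · (0.36/1.13)^4 · (0.77/1.13)^5 ≈ 0.1907.

0.1907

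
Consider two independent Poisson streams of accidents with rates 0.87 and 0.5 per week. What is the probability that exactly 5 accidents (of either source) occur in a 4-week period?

0.1717

Independent Poisson processes superpose: combined rate λ = 0.87 + 0.5 = 1.37 per week.
Over the interval, μ = 1.37 × 4 = 5.48 (a 4-week period = 4 weeks).
P(N = 5) = e^(−5.48) · 5.48^5/5! ≈ 0.1717.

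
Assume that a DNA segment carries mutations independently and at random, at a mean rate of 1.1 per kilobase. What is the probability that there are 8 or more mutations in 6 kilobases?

Over the interval, μ = 1.1 × 6 = 6.6 (6 kilobases).
P(N ≥ 8) = 1 − P(N ≤ 7) = 1 − Σ_{j=0}^{7} e^(−μ) μ^j/j! ≈ 0.3419.

0.3419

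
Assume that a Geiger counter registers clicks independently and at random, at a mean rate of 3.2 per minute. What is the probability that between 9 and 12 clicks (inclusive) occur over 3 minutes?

0.4483

Over the interval, μ = 3.2 × 3 = 9.6 (3 minutes).
P(9 ≤ N ≤ 12) = Σ_{j=9}^{12} e^(−9.6) · 9.6^j/j! ≈ 0.4483.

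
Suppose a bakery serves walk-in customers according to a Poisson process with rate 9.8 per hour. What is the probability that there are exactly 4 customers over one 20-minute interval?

Over the interval, μ = 9.8 × 1/3 ≈ 3.26667 (a 20-minute interval = 1/3 hours).
P(N = 4) = e^(−μ) μ^4/4! = e^(−3.26667) · 3.26667^4/24 ≈ 0.1809.

0.1809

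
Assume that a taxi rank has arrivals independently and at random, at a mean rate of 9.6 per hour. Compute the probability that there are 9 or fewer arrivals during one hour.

0.5089

With mean μ = 9.6 per hour,
P(N ≤ 9) = Σ_{j=0}^{9} e^(−μ) μ^j/j! ≈ 0.5089.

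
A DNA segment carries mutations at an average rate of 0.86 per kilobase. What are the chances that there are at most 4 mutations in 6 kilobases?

0.4129

Over the interval, μ = 0.86 × 6 = 5.16 (6 kilobases).
P(N ≤ 4) = Σ_{j=0}^{4} e^(−μ) μ^j/j! ≈ 0.4129.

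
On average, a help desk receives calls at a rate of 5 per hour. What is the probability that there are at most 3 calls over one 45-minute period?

0.4838

Over the interval, μ = 5 × 0.75 = 3.75 (a 45-minute period = 0.75 hours).
P(N ≤ 3) = Σ_{j=0}^{3} e^(−μ) μ^j/j! ≈ 0.4838.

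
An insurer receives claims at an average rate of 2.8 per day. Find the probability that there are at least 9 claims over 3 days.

Over the interval, μ = 2.8 × 3 = 8.4 (3 days).
P(N ≥ 9) = 1 − P(N ≤ 8) = 1 − Σ_{j=0}^{8} e^(−μ) μ^j/j! ≈ 0.4631.

0.4631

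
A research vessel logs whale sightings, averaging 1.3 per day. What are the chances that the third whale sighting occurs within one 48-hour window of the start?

Over the interval, μ = 1.3 × 2 = 2.6 (a 48-hour window = 2 days).
The third arrival falls in the interval iff at least 3 events occur there: P(S_3 ≤ t) = P(N ≥ 3) = 1 − P(N ≤ 2) ≈ 0.4816.

0.4816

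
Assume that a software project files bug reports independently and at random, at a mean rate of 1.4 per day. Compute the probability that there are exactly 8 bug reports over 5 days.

0.1304

Over the interval, μ = 1.4 × 5 = 7 (5 days).
P(N = 8) = e^(−μ) μ^8/8! = e^(−7) · 7^8/40320 ≈ 0.1304.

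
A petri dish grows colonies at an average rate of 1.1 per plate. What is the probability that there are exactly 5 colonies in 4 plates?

Over the interval, μ = 1.1 × 4 = 4.4 (4 plates).
P(N = 5) = e^(−μ) μ^5/5! = e^(−4.4) · 4.4^5/120 ≈ 0.1687.

0.1687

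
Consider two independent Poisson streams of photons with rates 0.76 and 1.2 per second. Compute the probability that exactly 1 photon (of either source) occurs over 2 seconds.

0.0778

Independent Poisson processes superpose: combined rate λ = 0.76 + 1.2 = 1.96 per second.
Over the interval, μ = 1.96 × 2 = 3.92 (2 seconds).
P(N = 1) = e^(−3.92) · 3.92^1/1! ≈ 0.0778.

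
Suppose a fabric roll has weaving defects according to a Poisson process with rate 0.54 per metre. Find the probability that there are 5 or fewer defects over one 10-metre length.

Over the interval, μ = 0.54 × 10 = 5.4 (a 10-metre length = 10 metres).
P(N ≤ 5) = Σ_{j=0}^{5} e^(−μ) μ^j/j! ≈ 0.5461.

0.5461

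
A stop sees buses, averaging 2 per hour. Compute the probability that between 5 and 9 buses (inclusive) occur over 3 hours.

0.6310

Over the interval, μ = 2 × 3 = 6 (3 hours).
P(5 ≤ N ≤ 9) = Σ_{j=5}^{9} e^(−6) · 6^j/j! ≈ 0.6310.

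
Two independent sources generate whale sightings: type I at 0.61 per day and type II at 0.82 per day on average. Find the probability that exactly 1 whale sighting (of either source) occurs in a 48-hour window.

Independent Poisson processes superpose: combined rate λ = 0.61 + 0.82 = 1.43 per day.
Over the interval, μ = 1.43 × 2 = 2.86 (a 48-hour window = 2 days).
P(N = 1) = e^(−2.86) · 2.86^1/1! ≈ 0.1638.

0.1638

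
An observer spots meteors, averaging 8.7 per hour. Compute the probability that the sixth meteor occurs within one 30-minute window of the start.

Over the interval, μ = 8.7 × 0.5 = 4.35 (a 30-minute window = 0.5 hours).
The sixth arrival falls in the interval iff at least 6 events occur there: P(S_6 ≤ t) = P(N ≥ 6) = 1 − P(N ≤ 5) ≈ 0.2717.

0.2717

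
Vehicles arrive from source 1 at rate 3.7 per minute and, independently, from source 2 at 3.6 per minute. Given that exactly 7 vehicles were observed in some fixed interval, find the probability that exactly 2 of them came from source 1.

Given the total, each event is independently from source 1 with probability p = λ_1/(λ_1+λ_2) = 3.7/7.3 ≈ 0.5068.
So K ~ Binomial(7, 3.7/7.3): P(K = 2) = C(7,2) · (3.7/7.3)^2 · (3.6/7.3)^5 ≈ 0.1574.

0.1574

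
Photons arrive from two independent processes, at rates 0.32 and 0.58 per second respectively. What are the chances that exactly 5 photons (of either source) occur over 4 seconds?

0.1377

Independent Poisson processes superpose: combined rate λ = 0.32 + 0.58 = 0.9 per second.
Over the interval, μ = 0.9 × 4 = 3.6 (4 seconds).
P(N = 5) = e^(−3.6) · 3.6^5/5! ≈ 0.1377.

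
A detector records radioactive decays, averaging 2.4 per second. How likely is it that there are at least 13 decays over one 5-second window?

Over the interval, μ = 2.4 × 5 = 12 (a 5-second window = 5 seconds).
P(N ≥ 13) = 1 − P(N ≤ 12) = 1 − Σ_{j=0}^{12} e^(−μ) μ^j/j! ≈ 0.4240.

0.4240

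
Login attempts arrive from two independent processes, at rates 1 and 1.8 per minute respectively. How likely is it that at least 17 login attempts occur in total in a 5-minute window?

Independent Poisson processes superpose: combined rate λ = 1 + 1.8 = 2.8 per minute.
Over the interval, μ = 2.8 × 5 = 14 (a 5-minute window = 5 minutes).
P(N ≥ 17) = 1 − P(N ≤ 16) ≈ 0.2441.

0.2441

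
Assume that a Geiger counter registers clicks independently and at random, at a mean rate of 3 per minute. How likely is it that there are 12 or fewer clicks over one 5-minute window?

Over the interval, μ = 3 × 5 = 15 (a 5-minute window = 5 minutes).
P(N ≤ 12) = Σ_{j=0}^{12} e^(−μ) μ^j/j! ≈ 0.2676.

0.2676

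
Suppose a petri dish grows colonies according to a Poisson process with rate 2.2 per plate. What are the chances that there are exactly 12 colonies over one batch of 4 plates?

0.0679

Over the interval, μ = 2.2 × 4 = 8.8 (a batch of 4 plates = 4 plates).
P(N = 12) = e^(−μ) μ^12/12! = e^(−8.8) · 8.8^12/479001600 ≈ 0.0679.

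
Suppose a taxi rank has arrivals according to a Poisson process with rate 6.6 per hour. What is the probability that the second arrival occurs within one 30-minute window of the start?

0.8414

Over the interval, μ = 6.6 × 0.5 = 3.3 (a 30-minute window = 0.5 hours).
The second arrival falls in the interval iff at least 2 events occur there: P(S_2 ≤ t) = P(N ≥ 2) = 1 − P(N ≤ 1) ≈ 0.8414.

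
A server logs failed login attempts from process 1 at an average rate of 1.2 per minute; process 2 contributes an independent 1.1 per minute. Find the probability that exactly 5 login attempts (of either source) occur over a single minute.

Independent Poisson processes superpose: combined rate λ = 1.2 + 1.1 = 2.3 per minute.
So μ = 2.3.
P(N = 5) = e^(−2.3) · 2.3^5/5! ≈ 0.0538.

0.0538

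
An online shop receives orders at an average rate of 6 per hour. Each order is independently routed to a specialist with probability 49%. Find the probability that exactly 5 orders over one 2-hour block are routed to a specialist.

Thinning: the orders that are routed to a specialist themselves form a Poisson process with rate 0.49 × 6 = 2.94 per hour.
Over the interval, μ = 2.94 × 2 = 5.88 (a 2-hour block = 2 hours).
P(N = 5) = e^(−5.88) · 5.88^5/5! ≈ 0.1637.

0.1637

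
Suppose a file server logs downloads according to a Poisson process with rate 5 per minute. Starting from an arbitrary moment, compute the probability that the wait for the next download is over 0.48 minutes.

0.0907

The wait for the next event is exponential with rate λ = 5 per minute.
P(T > 0.48) = e^(−λt) = e^(−5 × 0.48) = e^(−2.4) ≈ 0.0907.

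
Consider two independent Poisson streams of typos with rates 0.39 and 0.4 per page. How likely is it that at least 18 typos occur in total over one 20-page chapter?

Independent Poisson processes superpose: combined rate λ = 0.39 + 0.4 = 0.79 per page.
Over the interval, μ = 0.79 × 20 = 15.8 (a 20-page chapter = 20 pages).
P(N ≥ 18) = 1 − P(N ≤ 17) ≈ 0.3221.

0.3221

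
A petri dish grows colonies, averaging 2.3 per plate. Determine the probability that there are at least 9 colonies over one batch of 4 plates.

0.5704

Over the interval, μ = 2.3 × 4 = 9.2 (a batch of 4 plates = 4 plates).
P(N ≥ 9) = 1 − P(N ≤ 8) = 1 − Σ_{j=0}^{8} e^(−μ) μ^j/j! ≈ 0.5704.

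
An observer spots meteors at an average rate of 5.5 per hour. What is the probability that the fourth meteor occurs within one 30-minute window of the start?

0.2970

Over the interval, μ = 5.5 × 0.5 = 2.75 (a 30-minute window = 0.5 hours).
The fourth arrival falls in the interval iff at least 4 events occur there: P(S_4 ≤ t) = P(N ≥ 4) = 1 − P(N ≤ 3) ≈ 0.2970.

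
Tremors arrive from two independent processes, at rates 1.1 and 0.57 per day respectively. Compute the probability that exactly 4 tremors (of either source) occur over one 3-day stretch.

0.1751

Independent Poisson processes superpose: combined rate λ = 1.1 + 0.57 = 1.67 per day.
Over the interval, μ = 1.67 × 3 = 5.01 (a 3-day stretch = 3 days).
P(N = 4) = e^(−5.01) · 5.01^4/4! ≈ 0.1751.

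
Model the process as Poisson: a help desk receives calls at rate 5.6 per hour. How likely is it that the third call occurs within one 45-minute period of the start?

Over the interval, μ = 5.6 × 0.75 = 4.2 (a 45-minute period = 0.75 hours).
The third arrival falls in the interval iff at least 3 events occur there: P(S_3 ≤ t) = P(N ≥ 3) = 1 − P(N ≤ 2) ≈ 0.7898.

0.7898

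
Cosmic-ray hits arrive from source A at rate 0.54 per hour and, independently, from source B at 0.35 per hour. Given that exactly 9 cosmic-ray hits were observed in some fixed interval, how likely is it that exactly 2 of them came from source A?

Given the total, each event is independently from source A with probability p = λ_A/(λ_A+λ_B) = 0.54/0.89 ≈ 0.6067.
So K ~ Binomial(9, 0.54/0.89): P(K = 2) = C(9,2) · (0.54/0.89)^2 · (0.35/0.89)^7 ≈ 0.0193.

0.0193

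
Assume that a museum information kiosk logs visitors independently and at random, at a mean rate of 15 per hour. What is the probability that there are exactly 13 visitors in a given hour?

With mean μ = 15 per hour,
P(N = 13) = e^(−μ) μ^13/13! = e^(−15) · 15^13/6227020800 ≈ 0.0956.

0.0956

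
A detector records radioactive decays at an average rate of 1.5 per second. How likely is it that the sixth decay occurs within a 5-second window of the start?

Over the interval, μ = 1.5 × 5 = 7.5 (a 5-second window = 5 seconds).
The sixth arrival falls in the interval iff at least 6 events occur there: P(S_6 ≤ t) = P(N ≥ 6) = 1 − P(N ≤ 5) ≈ 0.7586.

0.7586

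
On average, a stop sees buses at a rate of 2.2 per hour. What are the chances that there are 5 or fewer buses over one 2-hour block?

0.7199

Over the interval, μ = 2.2 × 2 = 4.4 (a 2-hour block = 2 hours).
P(N ≤ 5) = Σ_{j=0}^{5} e^(−μ) μ^j/j! ≈ 0.7199.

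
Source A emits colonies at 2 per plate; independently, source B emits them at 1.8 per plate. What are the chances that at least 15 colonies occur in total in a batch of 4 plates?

Independent Poisson processes superpose: combined rate λ = 2 + 1.8 = 3.8 per plate.
Over the interval, μ = 3.8 × 4 = 15.2 (a batch of 4 plates = 4 plates).
P(N ≥ 15) = 1 − P(N ≤ 14) ≈ 0.5547.

0.5547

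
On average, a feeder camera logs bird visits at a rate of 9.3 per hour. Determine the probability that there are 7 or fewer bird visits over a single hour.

0.2900

With mean μ = 9.3 per hour,
P(N ≤ 7) = Σ_{j=0}^{7} e^(−μ) μ^j/j! ≈ 0.2900.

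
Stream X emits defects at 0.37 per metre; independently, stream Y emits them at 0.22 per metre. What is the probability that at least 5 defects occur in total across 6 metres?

Independent Poisson processes superpose: combined rate λ = 0.37 + 0.22 = 0.59 per metre.
Over the interval, μ = 0.59 × 6 = 3.54 (6 metres).
P(N ≥ 5) = 1 − P(N ≤ 4) ≈ 0.2821.

0.2821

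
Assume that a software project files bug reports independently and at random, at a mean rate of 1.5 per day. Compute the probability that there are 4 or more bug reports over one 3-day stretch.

Over the interval, μ = 1.5 × 3 = 4.5 (a 3-day stretch = 3 days).
P(N ≥ 4) = 1 − P(N ≤ 3) = 1 − Σ_{j=0}^{3} e^(−μ) μ^j/j! ≈ 0.6577.

0.6577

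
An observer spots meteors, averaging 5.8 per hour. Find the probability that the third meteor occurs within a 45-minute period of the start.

Over the interval, μ = 5.8 × 0.75 = 4.35 (a 45-minute period = 0.75 hours).
The third arrival falls in the interval iff at least 3 events occur there: P(S_3 ≤ t) = P(N ≥ 3) = 1 − P(N ≤ 2) ≈ 0.8088.

0.8088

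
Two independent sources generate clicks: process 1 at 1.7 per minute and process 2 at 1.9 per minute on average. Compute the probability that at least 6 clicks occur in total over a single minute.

0.1559

Independent Poisson processes superpose: combined rate λ = 1.7 + 1.9 = 3.6 per minute.
So μ = 3.6.
P(N ≥ 6) = 1 − P(N ≤ 5) ≈ 0.1559.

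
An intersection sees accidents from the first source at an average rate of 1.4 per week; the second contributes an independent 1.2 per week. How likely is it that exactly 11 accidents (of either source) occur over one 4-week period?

Independent Poisson processes superpose: combined rate λ = 1.4 + 1.2 = 2.6 per week.
Over the interval, μ = 2.6 × 4 = 10.4 (a 4-week period = 4 weeks).
P(N = 11) = e^(−10.4) · 10.4^11/11! ≈ 0.1174.

0.1174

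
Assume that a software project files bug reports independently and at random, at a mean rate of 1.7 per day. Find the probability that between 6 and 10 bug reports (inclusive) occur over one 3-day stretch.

0.3860

Over the interval, μ = 1.7 × 3 = 5.1 (a 3-day stretch = 3 days).
P(6 ≤ N ≤ 10) = Σ_{j=6}^{10} e^(−5.1) · 5.1^j/j! ≈ 0.3860.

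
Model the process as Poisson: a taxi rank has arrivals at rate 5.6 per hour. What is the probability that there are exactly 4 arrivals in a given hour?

With mean μ = 5.6 per hour,
P(N = 4) = e^(−μ) μ^4/4! = e^(−5.6) · 5.6^4/24 ≈ 0.1515.

0.1515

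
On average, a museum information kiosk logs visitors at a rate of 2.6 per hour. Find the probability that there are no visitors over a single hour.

With mean μ = 2.6 per hour,
P(N = 0) = e^(−μ) μ^0/0! = e^(−2.6) · 2.6^0/1 ≈ 0.0743.

0.0743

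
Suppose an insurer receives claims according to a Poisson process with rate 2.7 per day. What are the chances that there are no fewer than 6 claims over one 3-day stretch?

Over the interval, μ = 2.7 × 3 = 8.1 (a 3-day stretch = 3 days).
P(N ≥ 6) = 1 − P(N ≤ 5) = 1 − Σ_{j=0}^{5} e^(−μ) μ^j/j! ≈ 0.8178.

0.8178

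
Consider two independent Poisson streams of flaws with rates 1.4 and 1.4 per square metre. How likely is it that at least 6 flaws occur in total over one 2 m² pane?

Independent Poisson processes superpose: combined rate λ = 1.4 + 1.4 = 2.8 per square metre.
Over the interval, μ = 2.8 × 2 = 5.6 (a 2 m² pane = 2 square metres).
P(N ≥ 6) = 1 − P(N ≤ 5) ≈ 0.4881.

0.4881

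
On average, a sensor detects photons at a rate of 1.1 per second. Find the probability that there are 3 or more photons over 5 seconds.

Over the interval, μ = 1.1 × 5 = 5.5 (5 seconds).
P(N ≥ 3) = 1 − P(N ≤ 2) = 1 − Σ_{j=0}^{2} e^(−μ) μ^j/j! ≈ 0.9116.

0.9116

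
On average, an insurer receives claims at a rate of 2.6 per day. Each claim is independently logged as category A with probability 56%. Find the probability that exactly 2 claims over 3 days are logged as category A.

Thinning: the claims that are logged as category A themselves form a Poisson process with rate 0.56 × 2.6 = 1.456 per day.
Over the interval, μ = 1.456 × 3 = 4.368 (3 days).
P(N = 2) = e^(−4.368) · 4.368^2/2! ≈ 0.1209.

0.1209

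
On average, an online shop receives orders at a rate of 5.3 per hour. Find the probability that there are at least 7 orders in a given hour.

With mean μ = 5.3 per hour,
P(N ≥ 7) = 1 − P(N ≤ 6) = 1 − Σ_{j=0}^{6} e^(−μ) μ^j/j! ≈ 0.2829.

0.2829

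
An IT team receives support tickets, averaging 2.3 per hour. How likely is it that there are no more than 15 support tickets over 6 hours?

Over the interval, μ = 2.3 × 6 = 13.8 (6 hours).
P(N ≤ 15) = Σ_{j=0}^{15} e^(−μ) μ^j/j! ≈ 0.6890.

0.6890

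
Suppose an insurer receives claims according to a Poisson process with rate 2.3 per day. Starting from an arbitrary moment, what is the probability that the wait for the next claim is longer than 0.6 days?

The wait for the next event is exponential with rate λ = 2.3 per day.
P(T > 0.6) = e^(−λt) = e^(−2.3 × 0.6) = e^(−1.38) ≈ 0.2516.

0.2516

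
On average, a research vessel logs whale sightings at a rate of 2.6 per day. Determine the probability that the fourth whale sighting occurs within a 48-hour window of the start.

Over the interval, μ = 2.6 × 2 = 5.2 (a 48-hour window = 2 days).
The fourth arrival falls in the interval iff at least 4 events occur there: P(S_4 ≤ t) = P(N ≥ 4) = 1 − P(N ≤ 3) ≈ 0.7619.

0.7619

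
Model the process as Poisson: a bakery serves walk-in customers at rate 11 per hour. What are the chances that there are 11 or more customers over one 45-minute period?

0.2097

Over the interval, μ = 11 × 0.75 = 8.25 (a 45-minute period = 0.75 hours).
P(N ≥ 11) = 1 − P(N ≤ 10) = 1 − Σ_{j=0}^{10} e^(−μ) μ^j/j! ≈ 0.2097.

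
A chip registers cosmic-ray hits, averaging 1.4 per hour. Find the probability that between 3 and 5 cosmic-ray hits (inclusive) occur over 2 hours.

0.4654

Over the interval, μ = 1.4 × 2 = 2.8 (2 hours).
P(3 ≤ N ≤ 5) = Σ_{j=3}^{5} e^(−2.8) · 2.8^j/j! ≈ 0.4654.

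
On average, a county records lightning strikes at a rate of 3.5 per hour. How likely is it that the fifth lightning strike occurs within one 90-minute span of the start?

0.6022

Over the interval, μ = 3.5 × 1.5 = 5.25 (a 90-minute span = 1.5 hours).
The fifth arrival falls in the interval iff at least 5 events occur there: P(S_5 ≤ t) = P(N ≥ 5) = 1 − P(N ≤ 4) ≈ 0.6022.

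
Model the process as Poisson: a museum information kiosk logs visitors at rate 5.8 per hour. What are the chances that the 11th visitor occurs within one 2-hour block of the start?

0.6095

Over the interval, μ = 5.8 × 2 = 11.6 (a 2-hour block = 2 hours).
The 11th arrival falls in the interval iff at least 11 events occur there: P(S_11 ≤ t) = P(N ≥ 11) = 1 − P(N ≤ 10) ≈ 0.6095.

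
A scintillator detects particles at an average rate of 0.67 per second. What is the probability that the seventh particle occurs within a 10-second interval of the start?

Over the interval, μ = 0.67 × 10 = 6.7 (a 10-second interval = 10 seconds).
The seventh arrival falls in the interval iff at least 7 events occur there: P(S_7 ≤ t) = P(N ≥ 7) = 1 − P(N ≤ 6) ≈ 0.5047.

0.5047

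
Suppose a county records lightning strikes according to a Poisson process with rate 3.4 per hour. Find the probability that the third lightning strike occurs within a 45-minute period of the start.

0.4689

Over the interval, μ = 3.4 × 0.75 = 2.55 (a 45-minute period = 0.75 hours).
The third arrival falls in the interval iff at least 3 events occur there: P(S_3 ≤ t) = P(N ≥ 3) = 1 − P(N ≤ 2) ≈ 0.4689.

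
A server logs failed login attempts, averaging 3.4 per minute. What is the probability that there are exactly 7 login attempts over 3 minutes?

Over the interval, μ = 3.4 × 3 = 10.2 (3 minutes).
P(N = 7) = e^(−μ) μ^7/7! = e^(−10.2) · 10.2^7/5040 ≈ 0.0847.

0.0847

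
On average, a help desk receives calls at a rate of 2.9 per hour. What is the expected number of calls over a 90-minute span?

4.35

E[N] = λt = 2.9 × 1.5 = 4.35 (a 90-minute span = 1.5 hours).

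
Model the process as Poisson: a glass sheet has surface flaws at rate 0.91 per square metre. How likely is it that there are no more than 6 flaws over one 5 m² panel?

Over the interval, μ = 0.91 × 5 = 4.55 (a 5 m² panel = 5 square metres).
P(N ≤ 6) = Σ_{j=0}^{6} e^(−μ) μ^j/j! ≈ 0.8246.

0.8246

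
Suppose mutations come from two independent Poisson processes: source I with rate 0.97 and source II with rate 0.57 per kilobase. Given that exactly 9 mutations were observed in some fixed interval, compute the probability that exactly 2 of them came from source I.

Given the total, each event is independently from source I with probability p = λ_I/(λ_I+λ_II) = 0.97/1.54 ≈ 0.6299.
So K ~ Binomial(9, 0.97/1.54): P(K = 2) = C(9,2) · (0.97/1.54)^2 · (0.57/1.54)^7 ≈ 0.0136.

0.0136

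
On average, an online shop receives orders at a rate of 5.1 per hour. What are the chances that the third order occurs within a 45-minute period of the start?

Over the interval, μ = 5.1 × 0.75 = 3.825 (a 45-minute period = 0.75 hours).
The third arrival falls in the interval iff at least 3 events occur there: P(S_3 ≤ t) = P(N ≥ 3) = 1 − P(N ≤ 2) ≈ 0.7351.

0.7351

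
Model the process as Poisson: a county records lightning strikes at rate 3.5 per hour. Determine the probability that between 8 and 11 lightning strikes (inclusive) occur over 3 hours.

0.4602

Over the interval, μ = 3.5 × 3 = 10.5 (3 hours).
P(8 ≤ N ≤ 11) = Σ_{j=8}^{11} e^(−10.5) · 10.5^j/j! ≈ 0.4602.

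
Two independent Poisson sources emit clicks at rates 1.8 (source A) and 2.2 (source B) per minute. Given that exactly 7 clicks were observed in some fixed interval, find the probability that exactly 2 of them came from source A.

0.2140

Given the total, each event is independently from source A with probability p = λ_A/(λ_A+λ_B) = 1.8/4 = 0.4500.
So K ~ Binomial(7, 1.8/4): P(K = 2) = C(7,2) · (1.8/4)^2 · (2.2/4)^5 ≈ 0.2140.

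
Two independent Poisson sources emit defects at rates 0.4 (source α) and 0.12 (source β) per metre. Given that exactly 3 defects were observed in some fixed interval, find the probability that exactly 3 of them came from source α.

Given the total, each event is independently from source α with probability p = λ_α/(λ_α+λ_β) = 0.4/0.52 ≈ 0.7692.
So K ~ Binomial(3, 0.4/0.52): P(K = 3) = C(3,3) · (0.4/0.52)^3 · (0.12/0.52)^0 ≈ 0.4552.

0.4552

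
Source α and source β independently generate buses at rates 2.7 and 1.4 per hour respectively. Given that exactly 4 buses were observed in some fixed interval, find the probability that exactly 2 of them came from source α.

Given the total, each event is independently from source α with probability p = λ_α/(λ_α+λ_β) = 2.7/4.1 ≈ 0.6585.
So K ~ Binomial(4, 2.7/4.1): P(K = 2) = C(4,2) · (2.7/4.1)^2 · (1.4/4.1)^2 ≈ 0.3034.

0.3034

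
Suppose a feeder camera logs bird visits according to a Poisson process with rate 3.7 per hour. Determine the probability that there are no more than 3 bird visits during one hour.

0.4942

With mean μ = 3.7 per hour,
P(N ≤ 3) = Σ_{j=0}^{3} e^(−μ) μ^j/j! ≈ 0.4942.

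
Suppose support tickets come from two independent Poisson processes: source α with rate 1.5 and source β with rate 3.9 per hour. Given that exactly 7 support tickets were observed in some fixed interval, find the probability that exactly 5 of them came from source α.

Given the total, each event is independently from source α with probability p = λ_α/(λ_α+λ_β) = 1.5/5.4 ≈ 0.2778.
So K ~ Binomial(7, 1.5/5.4): P(K = 5) = C(7,5) · (1.5/5.4)^5 · (3.9/5.4)^2 ≈ 0.0181.

0.0181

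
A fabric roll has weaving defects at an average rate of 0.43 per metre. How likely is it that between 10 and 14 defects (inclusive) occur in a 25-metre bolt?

Over the interval, μ = 0.43 × 25 = 10.75 (a 25-metre bolt = 25 metres).
P(10 ≤ N ≤ 14) = Σ_{j=10}^{14} e^(−10.75) · 10.75^j/j! ≈ 0.5034.

0.5034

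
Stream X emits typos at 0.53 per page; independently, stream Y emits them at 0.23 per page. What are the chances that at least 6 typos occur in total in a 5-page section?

Independent Poisson processes superpose: combined rate λ = 0.53 + 0.23 = 0.76 per page.
Over the interval, μ = 0.76 × 5 = 3.8 (a 5-page section = 5 pages).
P(N ≥ 6) = 1 − P(N ≤ 5) ≈ 0.1844.

0.1844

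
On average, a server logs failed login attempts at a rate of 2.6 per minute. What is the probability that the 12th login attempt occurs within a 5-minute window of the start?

Over the interval, μ = 2.6 × 5 = 13 (a 5-minute window = 5 minutes).
The 12th arrival falls in the interval iff at least 12 events occur there: P(S_12 ≤ t) = P(N ≥ 12) = 1 − P(N ≤ 11) ≈ 0.6468.

0.6468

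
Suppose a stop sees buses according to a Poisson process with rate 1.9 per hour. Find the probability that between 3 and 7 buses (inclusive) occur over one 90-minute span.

Over the interval, μ = 1.9 × 1.5 = 2.85 (a 90-minute span = 1.5 hours).
P(3 ≤ N ≤ 7) = Σ_{j=3}^{7} e^(−2.85) · 2.85^j/j! ≈ 0.5334.

0.5334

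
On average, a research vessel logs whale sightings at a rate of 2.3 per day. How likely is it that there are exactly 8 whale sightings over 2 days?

Over the interval, μ = 2.3 × 2 = 4.6 (2 days).
P(N = 8) = e^(−μ) μ^8/8! = e^(−4.6) · 4.6^8/40320 ≈ 0.0500.

0.0500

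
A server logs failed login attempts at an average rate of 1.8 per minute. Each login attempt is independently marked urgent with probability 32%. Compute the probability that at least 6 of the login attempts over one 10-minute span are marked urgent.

Thinning: the login attempts that are marked urgent themselves form a Poisson process with rate 0.32 × 1.8 = 0.576 per minute.
Over the interval, μ = 0.576 × 10 = 5.76 (a 10-minute span = 10 minutes).
P(N ≥ 6) = 1 − P(N ≤ 5) ≈ 0.5150.

0.5150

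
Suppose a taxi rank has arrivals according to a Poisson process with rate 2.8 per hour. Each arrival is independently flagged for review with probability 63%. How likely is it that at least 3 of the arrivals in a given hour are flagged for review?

0.2598

Thinning: the arrivals that are flagged for review themselves form a Poisson process with rate 0.63 × 2.8 = 1.764 per hour.
So μ = 1.764.
P(N ≥ 3) = 1 − P(N ≤ 2) ≈ 0.2598.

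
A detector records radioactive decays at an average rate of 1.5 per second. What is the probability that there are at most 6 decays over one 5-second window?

Over the interval, μ = 1.5 × 5 = 7.5 (a 5-second window = 5 seconds).
P(N ≤ 6) = Σ_{j=0}^{6} e^(−μ) μ^j/j! ≈ 0.3782.

0.3782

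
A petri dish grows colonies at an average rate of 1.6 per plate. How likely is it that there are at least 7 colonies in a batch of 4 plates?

Over the interval, μ = 1.6 × 4 = 6.4 (a batch of 4 plates = 4 plates).
P(N ≥ 7) = 1 − P(N ≤ 6) = 1 − Σ_{j=0}^{6} e^(−μ) μ^j/j! ≈ 0.4577.

0.4577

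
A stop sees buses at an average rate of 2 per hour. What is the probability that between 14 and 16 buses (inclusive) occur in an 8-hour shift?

0.2915

Over the interval, μ = 2 × 8 = 16 (an 8-hour shift = 8 hours).
P(14 ≤ N ≤ 16) = Σ_{j=14}^{16} e^(−16) · 16^j/j! ≈ 0.2915.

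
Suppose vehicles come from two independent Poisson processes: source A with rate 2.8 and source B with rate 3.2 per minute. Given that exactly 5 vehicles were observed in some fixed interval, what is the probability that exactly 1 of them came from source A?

Given the total, each event is independently from source A with probability p = λ_A/(λ_A+λ_B) = 2.8/6 ≈ 0.4667.
So K ~ Binomial(5, 2.8/6): P(K = 1) = C(5,1) · (2.8/6)^1 · (3.2/6)^4 ≈ 0.1888.

0.1888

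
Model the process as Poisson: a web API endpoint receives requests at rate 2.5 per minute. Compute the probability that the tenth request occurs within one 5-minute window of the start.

Over the interval, μ = 2.5 × 5 = 12.5 (a 5-minute window = 5 minutes).
The tenth arrival falls in the interval iff at least 10 events occur there: P(S_10 ≤ t) = P(N ≥ 10) = 1 − P(N ≤ 9) ≈ 0.7986.

0.7986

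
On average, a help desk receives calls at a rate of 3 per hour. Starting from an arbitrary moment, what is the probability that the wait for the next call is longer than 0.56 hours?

0.1864

The wait for the next event is exponential with rate λ = 3 per hour.
P(T > 0.56) = e^(−λt) = e^(−3 × 0.56) = e^(−1.68) ≈ 0.1864.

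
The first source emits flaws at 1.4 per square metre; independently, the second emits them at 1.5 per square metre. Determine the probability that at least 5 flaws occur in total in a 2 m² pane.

Independent Poisson processes superpose: combined rate λ = 1.4 + 1.5 = 2.9 per square metre.
Over the interval, μ = 2.9 × 2 = 5.8 (a 2 m² pane = 2 square metres).
P(N ≥ 5) = 1 − P(N ≤ 4) ≈ 0.6873.

0.6873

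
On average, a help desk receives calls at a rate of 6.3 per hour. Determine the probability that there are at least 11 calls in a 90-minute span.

0.3485

Over the interval, μ = 6.3 × 1.5 = 9.45 (a 90-minute span = 1.5 hours).
P(N ≥ 11) = 1 − P(N ≤ 10) = 1 − Σ_{j=0}^{10} e^(−μ) μ^j/j! ≈ 0.3485.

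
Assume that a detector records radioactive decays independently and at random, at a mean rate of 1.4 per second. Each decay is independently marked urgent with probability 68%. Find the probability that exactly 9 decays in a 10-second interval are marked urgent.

0.1299

Thinning: the decays that are marked urgent themselves form a Poisson process with rate 0.68 × 1.4 = 0.952 per second.
Over the interval, μ = 0.952 × 10 = 9.52 (a 10-second interval = 10 seconds).
P(N = 9) = e^(−9.52) · 9.52^9/9! ≈ 0.1299.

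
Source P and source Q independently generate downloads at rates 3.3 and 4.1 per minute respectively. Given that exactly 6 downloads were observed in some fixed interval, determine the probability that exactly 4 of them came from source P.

0.1821

Given the total, each event is independently from source P with probability p = λ_P/(λ_P+λ_Q) = 3.3/7.4 ≈ 0.4459.
So K ~ Binomial(6, 3.3/7.4): P(K = 4) = C(6,4) · (3.3/7.4)^4 · (4.1/7.4)^2 ≈ 0.1821.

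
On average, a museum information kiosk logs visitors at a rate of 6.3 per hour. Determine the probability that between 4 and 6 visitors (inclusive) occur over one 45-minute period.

0.4954

Over the interval, μ = 6.3 × 0.75 = 4.725 (a 45-minute period = 0.75 hours).
P(4 ≤ N ≤ 6) = Σ_{j=4}^{6} e^(−4.725) · 4.725^j/j! ≈ 0.4954.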